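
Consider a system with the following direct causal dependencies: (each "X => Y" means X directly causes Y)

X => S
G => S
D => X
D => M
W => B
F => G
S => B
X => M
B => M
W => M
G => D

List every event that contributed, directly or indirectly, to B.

Immediate causes of B: W, S.
Further upstream: F, G, D, X.

D, F, G, S, W, X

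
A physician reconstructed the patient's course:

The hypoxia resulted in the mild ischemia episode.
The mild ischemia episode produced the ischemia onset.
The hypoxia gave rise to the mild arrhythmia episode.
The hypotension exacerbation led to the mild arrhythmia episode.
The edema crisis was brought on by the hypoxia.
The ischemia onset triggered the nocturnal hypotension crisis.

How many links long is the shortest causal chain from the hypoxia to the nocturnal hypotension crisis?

3

Shortest chain: the hypoxia → the mild ischemia episode → the ischemia onset → the nocturnal hypotension crisis.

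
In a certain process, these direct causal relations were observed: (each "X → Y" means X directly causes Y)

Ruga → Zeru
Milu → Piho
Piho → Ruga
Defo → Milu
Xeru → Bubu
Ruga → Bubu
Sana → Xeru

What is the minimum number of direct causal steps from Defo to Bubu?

Shortest chain: Defo → Milu → Piho → Ruga → Bubu.

4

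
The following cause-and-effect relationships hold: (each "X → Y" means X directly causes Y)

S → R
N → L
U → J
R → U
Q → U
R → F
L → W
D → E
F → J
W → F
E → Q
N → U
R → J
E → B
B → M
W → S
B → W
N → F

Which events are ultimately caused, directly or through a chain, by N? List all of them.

F, J, L, R, S, U, W

Direct effects: L, U, F.
2 steps out: W, J.
3 steps out: S.
4 steps out: R.
Not reachable from it: D, E, B, Q, M.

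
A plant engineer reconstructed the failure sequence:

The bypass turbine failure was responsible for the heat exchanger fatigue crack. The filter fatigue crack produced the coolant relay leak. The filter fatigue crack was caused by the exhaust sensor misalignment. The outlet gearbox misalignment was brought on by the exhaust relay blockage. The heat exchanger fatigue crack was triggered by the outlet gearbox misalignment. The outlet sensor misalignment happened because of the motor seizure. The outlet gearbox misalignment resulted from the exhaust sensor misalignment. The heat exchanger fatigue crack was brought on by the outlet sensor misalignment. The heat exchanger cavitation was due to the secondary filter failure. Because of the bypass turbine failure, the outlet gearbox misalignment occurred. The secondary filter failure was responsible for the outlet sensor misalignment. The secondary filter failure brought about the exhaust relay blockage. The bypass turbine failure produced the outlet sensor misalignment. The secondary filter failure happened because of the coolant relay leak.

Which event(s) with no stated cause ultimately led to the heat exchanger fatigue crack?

the bypass turbine failure, the exhaust sensor misalignment, the motor seizure

Tracing upstream from the heat exchanger fatigue crack: the heat exchanger fatigue crack ← the outlet gearbox misalignment ← the exhaust sensor misalignment.
A separate upstream branch: the heat exchanger fatigue crack ← the outlet sensor misalignment ← the motor seizure.
A separate upstream branch: the heat exchanger fatigue crack ← the bypass turbine failure.
Each of those chain origins has no stated cause.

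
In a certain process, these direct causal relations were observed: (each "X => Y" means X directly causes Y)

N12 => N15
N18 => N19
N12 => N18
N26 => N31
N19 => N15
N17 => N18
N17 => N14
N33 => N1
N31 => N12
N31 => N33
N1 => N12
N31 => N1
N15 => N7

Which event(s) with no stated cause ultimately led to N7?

Tracing upstream from N7: N7 ← N15 ← N12 ← N31 ← N26.
A separate upstream branch: N7 ← N15 ← N19 ← N18 ← N17.
Each of those chain origins has no stated cause.

N17, N26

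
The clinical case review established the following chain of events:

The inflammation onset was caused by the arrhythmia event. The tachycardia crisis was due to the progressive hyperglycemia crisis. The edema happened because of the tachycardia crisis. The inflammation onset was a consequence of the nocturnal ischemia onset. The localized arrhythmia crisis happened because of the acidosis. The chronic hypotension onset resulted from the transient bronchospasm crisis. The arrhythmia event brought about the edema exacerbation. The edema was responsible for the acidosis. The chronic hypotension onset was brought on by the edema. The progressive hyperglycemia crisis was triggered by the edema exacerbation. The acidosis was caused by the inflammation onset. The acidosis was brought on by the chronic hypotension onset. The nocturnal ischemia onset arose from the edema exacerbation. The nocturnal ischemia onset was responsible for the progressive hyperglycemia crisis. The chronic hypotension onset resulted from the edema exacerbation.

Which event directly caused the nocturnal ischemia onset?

Upstream contributors include the arrhythmia event, but only the edema exacerbation feeds directly into the nocturnal ischemia onset.

the edema exacerbation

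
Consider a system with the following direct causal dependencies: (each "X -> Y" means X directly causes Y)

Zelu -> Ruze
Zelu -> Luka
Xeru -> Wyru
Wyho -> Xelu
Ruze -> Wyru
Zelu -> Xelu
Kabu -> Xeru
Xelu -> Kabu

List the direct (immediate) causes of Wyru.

Ruze, Xeru

Upstream contributors include Zelu, Xelu, Kabu, Wyho, but only Ruze, Xeru feed directly into Wyru.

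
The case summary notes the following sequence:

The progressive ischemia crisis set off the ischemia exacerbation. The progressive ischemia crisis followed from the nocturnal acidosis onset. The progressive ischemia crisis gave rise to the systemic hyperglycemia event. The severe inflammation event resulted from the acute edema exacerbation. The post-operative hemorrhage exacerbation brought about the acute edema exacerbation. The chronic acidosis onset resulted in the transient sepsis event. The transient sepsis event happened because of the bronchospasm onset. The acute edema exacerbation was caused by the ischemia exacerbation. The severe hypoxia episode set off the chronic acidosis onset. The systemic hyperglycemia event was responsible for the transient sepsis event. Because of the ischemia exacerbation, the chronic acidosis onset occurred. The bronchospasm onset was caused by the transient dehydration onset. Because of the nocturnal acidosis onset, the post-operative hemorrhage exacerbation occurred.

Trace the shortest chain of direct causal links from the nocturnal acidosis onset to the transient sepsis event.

the nocturnal acidosis onset → the progressive ischemia crisis
the progressive ischemia crisis → the systemic hyperglycemia event
the systemic hyperglycemia event → the transient sepsis event
Length: 3 steps.

the nocturnal acidosis onset → the progressive ischemia crisis → the systemic hyperglycemia event → the transient sepsis event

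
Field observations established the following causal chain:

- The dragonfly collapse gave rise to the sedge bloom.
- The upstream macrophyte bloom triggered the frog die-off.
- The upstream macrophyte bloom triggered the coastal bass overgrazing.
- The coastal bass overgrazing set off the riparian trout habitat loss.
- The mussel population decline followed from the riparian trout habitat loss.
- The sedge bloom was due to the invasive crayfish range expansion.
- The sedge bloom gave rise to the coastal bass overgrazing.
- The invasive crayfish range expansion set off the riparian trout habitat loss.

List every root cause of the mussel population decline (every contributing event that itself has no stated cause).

Tracing upstream from the mussel population decline: the mussel population decline ← the riparian trout habitat loss ← the invasive crayfish range expansion.
A separate upstream branch: the mussel population decline ← the riparian trout habitat loss ← the coastal bass overgrazing ← the upstream macrophyte bloom.
A separate upstream branch: the mussel population decline ← the riparian trout habitat loss ← the coastal bass overgrazing ← the sedge bloom ← the dragonfly collapse.
Each of those chain origins has no stated cause.

the dragonfly collapse, the invasive crayfish range expansion, the upstream macrophyte bloom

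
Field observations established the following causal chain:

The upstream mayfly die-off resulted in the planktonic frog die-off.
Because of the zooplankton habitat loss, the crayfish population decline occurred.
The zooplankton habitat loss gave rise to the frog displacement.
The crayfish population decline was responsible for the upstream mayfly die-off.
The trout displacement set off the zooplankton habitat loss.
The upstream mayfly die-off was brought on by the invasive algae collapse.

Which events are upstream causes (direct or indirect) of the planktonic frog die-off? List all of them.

Immediate cause of the planktonic frog die-off: the upstream mayfly die-off.
Further upstream: the trout displacement, the zooplankton habitat loss, the crayfish population decline, the invasive algae collapse.

the crayfish population decline, the invasive algae collapse, the trout displacement, the upstream mayfly die-off, the zooplankton habitat loss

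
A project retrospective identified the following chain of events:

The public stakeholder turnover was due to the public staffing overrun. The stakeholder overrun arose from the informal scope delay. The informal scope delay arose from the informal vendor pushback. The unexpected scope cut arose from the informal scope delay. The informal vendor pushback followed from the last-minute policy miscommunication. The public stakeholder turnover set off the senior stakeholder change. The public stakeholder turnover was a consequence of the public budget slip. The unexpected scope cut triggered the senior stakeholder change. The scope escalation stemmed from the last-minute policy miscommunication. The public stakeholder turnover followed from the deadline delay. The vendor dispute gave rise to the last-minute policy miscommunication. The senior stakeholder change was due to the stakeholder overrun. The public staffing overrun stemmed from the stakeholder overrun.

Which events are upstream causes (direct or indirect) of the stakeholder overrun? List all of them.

Immediate cause of the stakeholder overrun: the informal scope delay.
Further upstream: the vendor dispute, the last-minute policy miscommunication, the informal vendor pushback.

the informal scope delay, the informal vendor pushback, the last-minute policy miscommunication, the vendor dispute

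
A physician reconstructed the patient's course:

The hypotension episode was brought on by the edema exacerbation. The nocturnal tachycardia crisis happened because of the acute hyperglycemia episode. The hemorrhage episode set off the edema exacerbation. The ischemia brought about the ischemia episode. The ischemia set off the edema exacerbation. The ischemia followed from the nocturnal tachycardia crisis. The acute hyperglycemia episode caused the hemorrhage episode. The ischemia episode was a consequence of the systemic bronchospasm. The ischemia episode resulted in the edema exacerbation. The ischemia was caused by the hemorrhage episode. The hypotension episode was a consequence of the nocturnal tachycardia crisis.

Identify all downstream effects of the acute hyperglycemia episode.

Direct effects: the nocturnal tachycardia crisis, the hemorrhage episode.
2 steps out: the ischemia, the edema exacerbation, the hypotension episode.
3 steps out: the ischemia episode.
Not reachable from it: the systemic bronchospasm.

the edema exacerbation, the hemorrhage episode, the hypotension episode, the ischemia, the ischemia episode, the nocturnal tachycardia crisis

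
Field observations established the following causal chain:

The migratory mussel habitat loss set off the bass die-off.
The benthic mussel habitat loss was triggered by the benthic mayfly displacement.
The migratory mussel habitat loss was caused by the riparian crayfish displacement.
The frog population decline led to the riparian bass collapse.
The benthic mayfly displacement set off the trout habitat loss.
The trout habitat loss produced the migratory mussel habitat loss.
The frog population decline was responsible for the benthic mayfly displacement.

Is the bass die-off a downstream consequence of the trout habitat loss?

There is a causal chain: the trout habitat loss → the migratory mussel habitat loss → the bass die-off.

Yes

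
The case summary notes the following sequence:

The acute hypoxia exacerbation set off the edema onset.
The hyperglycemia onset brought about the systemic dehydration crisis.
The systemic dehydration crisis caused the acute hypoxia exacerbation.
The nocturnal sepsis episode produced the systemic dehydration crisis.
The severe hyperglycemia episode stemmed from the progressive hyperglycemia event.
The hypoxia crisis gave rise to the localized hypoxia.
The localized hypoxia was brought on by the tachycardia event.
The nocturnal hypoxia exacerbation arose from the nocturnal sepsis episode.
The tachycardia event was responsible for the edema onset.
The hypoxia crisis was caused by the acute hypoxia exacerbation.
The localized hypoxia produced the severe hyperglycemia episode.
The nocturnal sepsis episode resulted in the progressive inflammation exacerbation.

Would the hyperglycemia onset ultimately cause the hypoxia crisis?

Yes

There is a causal chain: the hyperglycemia onset → the systemic dehydration crisis → the acute hypoxia exacerbation → the hypoxia crisis.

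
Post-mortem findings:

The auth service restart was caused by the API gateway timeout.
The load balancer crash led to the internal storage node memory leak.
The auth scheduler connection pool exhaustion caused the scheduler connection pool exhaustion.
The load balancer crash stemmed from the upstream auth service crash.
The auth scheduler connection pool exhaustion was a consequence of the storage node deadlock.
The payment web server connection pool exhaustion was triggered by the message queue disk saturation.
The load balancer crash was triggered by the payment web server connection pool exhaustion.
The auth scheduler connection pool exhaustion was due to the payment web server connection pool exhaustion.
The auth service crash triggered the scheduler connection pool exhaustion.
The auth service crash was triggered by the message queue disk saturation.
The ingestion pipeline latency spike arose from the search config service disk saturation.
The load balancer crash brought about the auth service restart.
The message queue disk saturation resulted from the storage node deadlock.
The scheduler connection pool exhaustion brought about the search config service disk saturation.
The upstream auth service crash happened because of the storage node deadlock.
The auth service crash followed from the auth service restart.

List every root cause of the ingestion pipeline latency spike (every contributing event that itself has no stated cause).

the API gateway timeout, the storage node deadlock

Tracing upstream from the ingestion pipeline latency spike: the ingestion pipeline latency spike ← the search config service disk saturation ← the scheduler connection pool exhaustion ← the auth scheduler connection pool exhaustion ← the storage node deadlock.
A separate upstream branch: the ingestion pipeline latency spike ← the search config service disk saturation ← the scheduler connection pool exhaustion ← the auth service crash ← the auth service restart ← the API gateway timeout.
Each of those chain origins has no stated cause.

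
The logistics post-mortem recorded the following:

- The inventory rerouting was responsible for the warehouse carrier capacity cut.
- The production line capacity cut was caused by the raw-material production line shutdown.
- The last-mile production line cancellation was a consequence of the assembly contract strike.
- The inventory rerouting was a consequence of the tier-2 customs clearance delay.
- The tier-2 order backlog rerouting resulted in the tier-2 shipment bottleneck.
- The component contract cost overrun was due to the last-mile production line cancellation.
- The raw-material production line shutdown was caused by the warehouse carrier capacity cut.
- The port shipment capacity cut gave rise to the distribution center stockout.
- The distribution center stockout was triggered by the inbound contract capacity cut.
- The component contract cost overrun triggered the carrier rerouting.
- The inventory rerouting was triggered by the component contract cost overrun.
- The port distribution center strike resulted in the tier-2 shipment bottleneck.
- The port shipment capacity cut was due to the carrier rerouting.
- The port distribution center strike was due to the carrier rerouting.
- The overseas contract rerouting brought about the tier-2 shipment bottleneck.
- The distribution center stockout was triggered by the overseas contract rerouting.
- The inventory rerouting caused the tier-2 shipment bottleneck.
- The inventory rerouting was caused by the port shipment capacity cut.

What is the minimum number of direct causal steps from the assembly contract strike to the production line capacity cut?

Shortest chain: the assembly contract strike → the last-mile production line cancellation → the component contract cost overrun → the inventory rerouting → the warehouse carrier capacity cut → the raw-material production line shutdown → the production line capacity cut.

6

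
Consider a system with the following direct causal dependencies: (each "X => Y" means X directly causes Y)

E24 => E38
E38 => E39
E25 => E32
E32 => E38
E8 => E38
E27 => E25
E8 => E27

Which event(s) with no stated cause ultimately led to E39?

E24, E8

Tracing upstream from E39: E39 ← E38 ← E8.
A separate upstream branch: E39 ← E38 ← E24.
Each of those chain origins has no stated cause.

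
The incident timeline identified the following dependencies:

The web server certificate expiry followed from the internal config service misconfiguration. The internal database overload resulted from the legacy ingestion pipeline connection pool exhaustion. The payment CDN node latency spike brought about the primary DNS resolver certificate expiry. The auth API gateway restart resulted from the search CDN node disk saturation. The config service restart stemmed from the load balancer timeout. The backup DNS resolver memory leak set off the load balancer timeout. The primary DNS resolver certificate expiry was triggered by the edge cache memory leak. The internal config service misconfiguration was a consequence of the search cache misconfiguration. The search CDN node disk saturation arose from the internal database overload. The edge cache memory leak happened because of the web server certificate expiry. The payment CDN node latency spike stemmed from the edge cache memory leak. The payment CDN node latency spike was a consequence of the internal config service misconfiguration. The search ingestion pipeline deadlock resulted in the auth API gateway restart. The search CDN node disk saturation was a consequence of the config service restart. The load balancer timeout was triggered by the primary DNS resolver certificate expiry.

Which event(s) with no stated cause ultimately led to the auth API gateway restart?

Tracing upstream from the auth API gateway restart: the auth API gateway restart ← the search CDN node disk saturation ← the internal database overload ← the legacy ingestion pipeline connection pool exhaustion.
A separate upstream branch: the auth API gateway restart ← the search CDN node disk saturation ← the config service restart ← the load balancer timeout ← the primary DNS resolver certificate expiry ← the payment CDN node latency spike ← the internal config service misconfiguration ← the search cache misconfiguration.
A separate upstream branch: the auth API gateway restart ← the search CDN node disk saturation ← the config service restart ← the load balancer timeout ← the backup DNS resolver memory leak.
A separate upstream branch: the auth API gateway restart ← the search ingestion pipeline deadlock.
Each of those chain origins has no stated cause.

the backup DNS resolver memory leak, the legacy ingestion pipeline connection pool exhaustion, the search cache misconfiguration, the search ingestion pipeline deadlock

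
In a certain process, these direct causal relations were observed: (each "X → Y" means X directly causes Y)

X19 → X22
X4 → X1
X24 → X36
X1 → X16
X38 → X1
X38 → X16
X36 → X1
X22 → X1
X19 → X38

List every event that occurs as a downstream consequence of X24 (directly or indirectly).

Direct effects: X36.
2 steps out: X1.
3 steps out: X16.
Not reachable from it: X4, X19, X38, X22.

X1, X16, X36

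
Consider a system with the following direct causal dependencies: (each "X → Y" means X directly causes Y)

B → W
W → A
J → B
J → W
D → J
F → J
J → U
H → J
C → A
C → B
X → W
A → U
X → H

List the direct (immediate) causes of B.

Upstream contributors include D, X, F, H, but only C, J feed directly into B.

C, J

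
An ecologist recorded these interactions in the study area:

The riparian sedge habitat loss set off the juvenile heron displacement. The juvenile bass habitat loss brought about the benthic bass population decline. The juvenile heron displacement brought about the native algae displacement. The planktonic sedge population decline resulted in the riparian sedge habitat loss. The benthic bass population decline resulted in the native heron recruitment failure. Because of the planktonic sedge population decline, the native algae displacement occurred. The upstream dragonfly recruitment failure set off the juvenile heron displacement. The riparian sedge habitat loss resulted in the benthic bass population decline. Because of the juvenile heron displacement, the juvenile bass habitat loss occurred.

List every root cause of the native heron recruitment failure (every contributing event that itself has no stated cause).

Tracing upstream from the native heron recruitment failure: the native heron recruitment failure ← the benthic bass population decline ← the riparian sedge habitat loss ← the planktonic sedge population decline.
A separate upstream branch: the native heron recruitment failure ← the benthic bass population decline ← the juvenile bass habitat loss ← the juvenile heron displacement ← the upstream dragonfly recruitment failure.
Each of those chain origins has no stated cause.

the planktonic sedge population decline, the upstream dragonfly recruitment failure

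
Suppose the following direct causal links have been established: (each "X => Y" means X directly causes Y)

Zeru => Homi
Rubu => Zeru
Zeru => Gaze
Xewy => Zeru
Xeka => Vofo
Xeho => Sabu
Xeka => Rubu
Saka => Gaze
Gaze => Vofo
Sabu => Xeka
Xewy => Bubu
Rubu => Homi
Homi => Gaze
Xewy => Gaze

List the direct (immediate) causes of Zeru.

Upstream contributors include Xeho, Sabu, Xeka, but only Rubu, Xewy feed directly into Zeru.

Rubu, Xewy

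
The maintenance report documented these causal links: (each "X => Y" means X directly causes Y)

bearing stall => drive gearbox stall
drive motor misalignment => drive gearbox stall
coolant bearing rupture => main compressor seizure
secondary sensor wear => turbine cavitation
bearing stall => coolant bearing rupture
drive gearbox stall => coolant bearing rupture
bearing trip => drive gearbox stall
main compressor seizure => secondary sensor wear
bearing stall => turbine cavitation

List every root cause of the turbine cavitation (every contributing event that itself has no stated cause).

the bearing stall, the bearing trip, the drive motor misalignment

Tracing upstream from the turbine cavitation: the turbine cavitation ← the secondary sensor wear ← the main compressor seizure ← the coolant bearing rupture ← the drive gearbox stall ← the drive motor misalignment.
A separate upstream branch: the turbine cavitation ← the secondary sensor wear ← the main compressor seizure ← the coolant bearing rupture ← the drive gearbox stall ← the bearing trip.
A separate upstream branch: the turbine cavitation ← the bearing stall.
Each of those chain origins has no stated cause.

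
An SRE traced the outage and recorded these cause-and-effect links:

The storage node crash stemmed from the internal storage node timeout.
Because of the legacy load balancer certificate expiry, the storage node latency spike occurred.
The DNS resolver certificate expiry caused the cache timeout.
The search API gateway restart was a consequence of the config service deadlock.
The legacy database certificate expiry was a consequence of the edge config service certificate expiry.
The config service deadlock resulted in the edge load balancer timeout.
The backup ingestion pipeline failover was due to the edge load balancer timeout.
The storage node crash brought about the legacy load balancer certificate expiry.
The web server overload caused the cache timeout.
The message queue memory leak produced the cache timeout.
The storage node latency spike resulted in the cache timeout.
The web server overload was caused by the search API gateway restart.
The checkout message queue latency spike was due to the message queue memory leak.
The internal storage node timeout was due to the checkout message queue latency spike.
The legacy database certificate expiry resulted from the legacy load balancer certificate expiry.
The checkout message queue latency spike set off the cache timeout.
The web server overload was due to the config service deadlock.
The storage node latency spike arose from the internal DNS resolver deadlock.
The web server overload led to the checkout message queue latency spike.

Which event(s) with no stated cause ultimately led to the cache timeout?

the DNS resolver certificate expiry, the config service deadlock, the internal DNS resolver deadlock, the message queue memory leak

Tracing upstream from the cache timeout: the cache timeout ← the web server overload ← the config service deadlock.
A separate upstream branch: the cache timeout ← the message queue memory leak.
A separate upstream branch: the cache timeout ← the storage node latency spike ← the internal DNS resolver deadlock.
A separate upstream branch: the cache timeout ← the DNS resolver certificate expiry.
Each of those chain origins has no stated cause.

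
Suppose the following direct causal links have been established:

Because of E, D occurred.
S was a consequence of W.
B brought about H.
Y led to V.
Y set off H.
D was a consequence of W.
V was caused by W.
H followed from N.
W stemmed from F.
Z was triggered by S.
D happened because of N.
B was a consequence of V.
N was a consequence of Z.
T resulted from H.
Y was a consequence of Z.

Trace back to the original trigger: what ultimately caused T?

Tracing upstream from T: T ← H ← B ← V ← W ← F.
F has no stated cause, so it is the root.

F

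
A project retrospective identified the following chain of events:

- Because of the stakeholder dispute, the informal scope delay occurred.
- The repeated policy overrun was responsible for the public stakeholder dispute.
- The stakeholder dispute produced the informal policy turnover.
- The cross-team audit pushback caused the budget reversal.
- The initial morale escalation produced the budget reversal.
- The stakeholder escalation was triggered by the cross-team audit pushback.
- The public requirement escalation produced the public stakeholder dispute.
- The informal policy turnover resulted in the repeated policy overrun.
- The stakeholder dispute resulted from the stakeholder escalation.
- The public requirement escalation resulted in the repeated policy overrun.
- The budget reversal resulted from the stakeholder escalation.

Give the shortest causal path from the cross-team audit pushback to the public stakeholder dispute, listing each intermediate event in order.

the cross-team audit pushback → the stakeholder escalation → the stakeholder dispute → the informal policy turnover → the repeated policy overrun → the public stakeholder dispute

the cross-team audit pushback → the stakeholder escalation
the stakeholder escalation → the stakeholder dispute
the stakeholder dispute → the informal policy turnover
the informal policy turnover → the repeated policy overrun
the repeated policy overrun → the public stakeholder dispute
Length: 5 steps.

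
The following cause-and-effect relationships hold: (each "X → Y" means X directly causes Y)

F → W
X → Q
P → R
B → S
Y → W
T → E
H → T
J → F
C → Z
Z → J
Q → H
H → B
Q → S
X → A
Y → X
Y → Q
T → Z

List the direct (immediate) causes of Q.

X, Y

X, Y → Q with nothing further upstream stated.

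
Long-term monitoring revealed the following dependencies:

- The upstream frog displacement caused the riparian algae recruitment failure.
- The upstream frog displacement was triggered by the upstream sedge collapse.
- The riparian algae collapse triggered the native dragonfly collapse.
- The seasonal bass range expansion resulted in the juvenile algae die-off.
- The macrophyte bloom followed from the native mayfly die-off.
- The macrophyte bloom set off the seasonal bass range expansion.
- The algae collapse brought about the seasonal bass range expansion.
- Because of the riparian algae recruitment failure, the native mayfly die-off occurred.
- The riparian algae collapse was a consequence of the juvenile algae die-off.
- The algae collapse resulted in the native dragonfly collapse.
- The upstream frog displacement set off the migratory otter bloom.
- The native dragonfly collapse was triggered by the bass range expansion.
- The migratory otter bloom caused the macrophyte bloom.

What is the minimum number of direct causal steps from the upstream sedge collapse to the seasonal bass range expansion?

Shortest chain: the upstream sedge collapse → the upstream frog displacement → the migratory otter bloom → the macrophyte bloom → the seasonal bass range expansion.

4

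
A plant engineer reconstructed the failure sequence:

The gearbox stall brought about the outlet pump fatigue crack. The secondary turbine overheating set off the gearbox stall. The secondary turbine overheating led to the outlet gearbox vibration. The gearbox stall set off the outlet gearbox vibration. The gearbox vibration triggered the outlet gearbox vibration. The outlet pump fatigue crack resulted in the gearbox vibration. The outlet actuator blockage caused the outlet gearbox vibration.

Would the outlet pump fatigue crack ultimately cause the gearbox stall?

The outlet pump fatigue crack leads to the gearbox vibration, the outlet gearbox vibration; the gearbox stall is not among them.

No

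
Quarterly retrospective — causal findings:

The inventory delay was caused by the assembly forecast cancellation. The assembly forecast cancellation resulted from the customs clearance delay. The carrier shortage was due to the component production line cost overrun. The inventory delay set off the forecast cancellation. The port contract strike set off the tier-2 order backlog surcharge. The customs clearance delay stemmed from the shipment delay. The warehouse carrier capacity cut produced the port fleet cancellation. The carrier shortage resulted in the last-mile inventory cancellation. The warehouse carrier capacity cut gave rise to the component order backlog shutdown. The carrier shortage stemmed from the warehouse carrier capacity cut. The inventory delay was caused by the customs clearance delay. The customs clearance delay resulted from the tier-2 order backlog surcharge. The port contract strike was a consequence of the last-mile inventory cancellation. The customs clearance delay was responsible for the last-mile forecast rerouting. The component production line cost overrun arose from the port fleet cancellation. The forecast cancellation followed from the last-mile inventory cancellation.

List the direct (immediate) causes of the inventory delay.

Upstream contributors include the warehouse carrier capacity cut, the port fleet cancellation, the component production line cost overrun, the carrier shortage, the last-mile inventory cancellation, the port contract strike, the tier-2 order backlog surcharge, the shipment delay, but only the assembly forecast cancellation, the customs clearance delay feed directly into the inventory delay.

the assembly forecast cancellation, the customs clearance delay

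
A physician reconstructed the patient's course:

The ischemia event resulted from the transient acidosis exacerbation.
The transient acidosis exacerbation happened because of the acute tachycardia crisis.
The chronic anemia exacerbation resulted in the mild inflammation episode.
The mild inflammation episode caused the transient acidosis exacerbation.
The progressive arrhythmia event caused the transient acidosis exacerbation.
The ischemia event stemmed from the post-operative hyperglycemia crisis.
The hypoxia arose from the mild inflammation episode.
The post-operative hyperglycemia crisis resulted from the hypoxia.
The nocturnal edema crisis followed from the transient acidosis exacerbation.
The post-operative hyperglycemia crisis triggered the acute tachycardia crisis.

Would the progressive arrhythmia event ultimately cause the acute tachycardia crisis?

The progressive arrhythmia event leads to the transient acidosis exacerbation, the nocturnal edema crisis, the ischemia event; the acute tachycardia crisis is not among them.

No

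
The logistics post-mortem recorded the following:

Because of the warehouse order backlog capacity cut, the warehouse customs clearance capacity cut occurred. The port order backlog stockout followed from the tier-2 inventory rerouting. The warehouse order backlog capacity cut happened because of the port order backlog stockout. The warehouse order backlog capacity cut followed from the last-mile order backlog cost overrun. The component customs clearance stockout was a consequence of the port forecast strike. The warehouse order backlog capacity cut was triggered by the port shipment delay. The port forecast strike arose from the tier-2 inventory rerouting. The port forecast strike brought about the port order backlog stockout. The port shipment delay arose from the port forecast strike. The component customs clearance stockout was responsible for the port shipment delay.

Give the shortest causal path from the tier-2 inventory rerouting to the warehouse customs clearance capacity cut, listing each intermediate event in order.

the tier-2 inventory rerouting → the port order backlog stockout → the warehouse order backlog capacity cut → the warehouse customs clearance capacity cut

the tier-2 inventory rerouting → the port order backlog stockout
the port order backlog stockout → the warehouse order backlog capacity cut
the warehouse order backlog capacity cut → the warehouse customs clearance capacity cut
Length: 3 steps.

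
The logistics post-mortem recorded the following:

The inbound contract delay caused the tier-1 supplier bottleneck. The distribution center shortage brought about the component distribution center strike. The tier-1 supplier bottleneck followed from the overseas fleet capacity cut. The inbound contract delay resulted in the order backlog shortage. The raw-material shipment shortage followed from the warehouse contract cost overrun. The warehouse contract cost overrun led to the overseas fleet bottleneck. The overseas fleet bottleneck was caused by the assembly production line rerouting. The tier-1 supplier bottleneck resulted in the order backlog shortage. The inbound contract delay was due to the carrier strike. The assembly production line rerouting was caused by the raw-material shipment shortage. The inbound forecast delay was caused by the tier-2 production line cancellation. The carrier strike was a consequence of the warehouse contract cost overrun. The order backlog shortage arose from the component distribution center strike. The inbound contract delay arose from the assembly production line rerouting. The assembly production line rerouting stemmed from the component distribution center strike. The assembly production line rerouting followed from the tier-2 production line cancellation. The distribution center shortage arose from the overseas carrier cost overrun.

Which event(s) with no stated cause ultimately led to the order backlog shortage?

Tracing upstream from the order backlog shortage: the order backlog shortage ← the inbound contract delay ← the assembly production line rerouting ← the tier-2 production line cancellation.
A separate upstream branch: the order backlog shortage ← the component distribution center strike ← the distribution center shortage ← the overseas carrier cost overrun.
A separate upstream branch: the order backlog shortage ← the inbound contract delay ← the carrier strike ← the warehouse contract cost overrun.
A separate upstream branch: the order backlog shortage ← the tier-1 supplier bottleneck ← the overseas fleet capacity cut.
Each of those chain origins has no stated cause.

the overseas carrier cost overrun, the overseas fleet capacity cut, the tier-2 production line cancellation, the warehouse contract cost overrun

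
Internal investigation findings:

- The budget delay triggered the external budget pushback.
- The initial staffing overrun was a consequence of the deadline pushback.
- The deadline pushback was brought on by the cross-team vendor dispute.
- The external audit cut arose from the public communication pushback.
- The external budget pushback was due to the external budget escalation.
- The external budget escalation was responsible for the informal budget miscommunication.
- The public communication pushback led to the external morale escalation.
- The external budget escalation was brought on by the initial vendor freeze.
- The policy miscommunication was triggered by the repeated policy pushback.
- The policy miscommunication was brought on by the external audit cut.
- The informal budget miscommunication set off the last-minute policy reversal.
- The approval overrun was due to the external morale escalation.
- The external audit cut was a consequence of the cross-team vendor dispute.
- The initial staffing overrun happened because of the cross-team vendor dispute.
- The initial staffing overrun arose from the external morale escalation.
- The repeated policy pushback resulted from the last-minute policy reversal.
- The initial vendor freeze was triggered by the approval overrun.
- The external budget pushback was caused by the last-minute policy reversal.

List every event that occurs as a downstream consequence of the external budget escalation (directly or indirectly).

the external budget pushback, the informal budget miscommunication, the last-minute policy reversal, the policy miscommunication, the repeated policy pushback

Direct effects: the informal budget miscommunication, the external budget pushback.
2 steps out: the last-minute policy reversal.
3 steps out: the repeated policy pushback.
4 steps out: the policy miscommunication.
Not reachable from it: the cross-team vendor dispute, the public communication pushback, the external morale escalation, the deadline pushback, the approval overrun, the initial staffing overrun, the initial vendor freeze, the budget delay, the external audit cut.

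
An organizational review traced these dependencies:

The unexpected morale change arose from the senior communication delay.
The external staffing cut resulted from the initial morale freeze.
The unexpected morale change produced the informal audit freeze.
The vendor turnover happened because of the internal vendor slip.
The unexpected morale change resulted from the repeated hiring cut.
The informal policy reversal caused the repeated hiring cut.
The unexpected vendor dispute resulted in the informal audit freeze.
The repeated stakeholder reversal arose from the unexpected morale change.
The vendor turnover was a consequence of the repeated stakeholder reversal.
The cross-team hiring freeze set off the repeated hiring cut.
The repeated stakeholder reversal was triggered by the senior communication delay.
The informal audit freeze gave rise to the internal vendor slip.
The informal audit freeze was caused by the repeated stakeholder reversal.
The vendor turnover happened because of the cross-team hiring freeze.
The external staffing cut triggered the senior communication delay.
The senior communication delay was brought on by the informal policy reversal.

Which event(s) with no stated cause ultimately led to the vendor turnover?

the cross-team hiring freeze, the informal policy reversal, the initial morale freeze, the unexpected vendor dispute

Tracing upstream from the vendor turnover: the vendor turnover ← the repeated stakeholder reversal ← the senior communication delay ← the informal policy reversal.
A separate upstream branch: the vendor turnover ← the repeated stakeholder reversal ← the senior communication delay ← the external staffing cut ← the initial morale freeze.
A separate upstream branch: the vendor turnover ← the cross-team hiring freeze.
A separate upstream branch: the vendor turnover ← the internal vendor slip ← the informal audit freeze ← the unexpected vendor dispute.
Each of those chain origins has no stated cause.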